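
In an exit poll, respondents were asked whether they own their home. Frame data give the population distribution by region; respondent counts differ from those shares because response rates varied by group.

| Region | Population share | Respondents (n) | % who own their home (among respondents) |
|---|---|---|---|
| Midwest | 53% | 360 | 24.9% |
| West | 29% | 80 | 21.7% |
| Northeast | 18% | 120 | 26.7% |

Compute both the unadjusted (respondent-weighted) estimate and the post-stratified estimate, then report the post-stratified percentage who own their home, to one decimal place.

Naive respondent-only estimate (weights = respondent counts):
  (360/560)×24.9 + (80/560)×21.7 + (120/560)×26.7 = 24.8286%
Post-stratified estimate weights by population shares:
  0.53×24.9 + 0.29×21.7 + 0.18×26.7 = 24.296%

24.3%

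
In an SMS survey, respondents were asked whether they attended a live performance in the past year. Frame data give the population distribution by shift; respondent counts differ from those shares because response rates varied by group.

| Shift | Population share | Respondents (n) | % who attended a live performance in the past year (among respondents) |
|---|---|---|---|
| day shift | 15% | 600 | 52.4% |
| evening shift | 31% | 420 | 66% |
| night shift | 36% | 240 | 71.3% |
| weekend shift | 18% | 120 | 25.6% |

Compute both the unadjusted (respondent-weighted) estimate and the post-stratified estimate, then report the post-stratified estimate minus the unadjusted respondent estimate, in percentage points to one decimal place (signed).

Naive respondent-only estimate (weights = respondent counts):
  (600/1380)×52.4 + (420/1380)×66 + (240/1380)×71.3 + (120/1380)×25.6 = 57.4957%
Reweighting by population shift shares:
  0.15×52.4 + 0.31×66 + 0.36×71.3 + 0.18×25.6 = 58.596%
Difference = 58.596 − 57.4957 = 1.1003 pp.

+1.1 percentage points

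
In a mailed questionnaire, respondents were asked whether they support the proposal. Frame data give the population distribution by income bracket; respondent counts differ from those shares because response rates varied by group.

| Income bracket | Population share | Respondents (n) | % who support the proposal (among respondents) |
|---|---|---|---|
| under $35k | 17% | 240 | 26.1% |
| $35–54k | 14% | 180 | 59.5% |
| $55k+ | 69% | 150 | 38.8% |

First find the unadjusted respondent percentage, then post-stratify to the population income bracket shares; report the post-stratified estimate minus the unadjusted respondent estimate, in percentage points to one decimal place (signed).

-0.5 percentage points

Without adjustment, the pooled respondent share is:
  (240/570)×26.1 + (180/570)×59.5 + (150/570)×38.8 = 39.9895%
Post-stratified estimate weights by population shares:
  0.17×26.1 + 0.14×59.5 + 0.69×38.8 = 39.539%
Difference = 39.539 − 39.9895 = -0.4505 pp.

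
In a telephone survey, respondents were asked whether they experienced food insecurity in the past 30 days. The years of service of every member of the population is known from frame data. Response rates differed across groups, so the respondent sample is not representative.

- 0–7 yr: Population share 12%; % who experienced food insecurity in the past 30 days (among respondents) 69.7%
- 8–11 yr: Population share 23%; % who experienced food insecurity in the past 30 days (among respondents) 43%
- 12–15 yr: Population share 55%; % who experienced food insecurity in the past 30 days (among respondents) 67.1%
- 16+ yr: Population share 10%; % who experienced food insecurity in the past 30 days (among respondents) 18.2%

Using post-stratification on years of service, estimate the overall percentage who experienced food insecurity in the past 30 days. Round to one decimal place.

Reweight to the known years of service distribution:
  0–7 yr: 0.12 × 69.7 = 8.364
  8–11 yr: 0.23 × 43 = 9.89
  12–15 yr: 0.55 × 67.1 = 36.905
  16+ yr: 0.1 × 18.2 = 1.82
Post-stratified estimate = 56.979 → 57.0%.

57.0%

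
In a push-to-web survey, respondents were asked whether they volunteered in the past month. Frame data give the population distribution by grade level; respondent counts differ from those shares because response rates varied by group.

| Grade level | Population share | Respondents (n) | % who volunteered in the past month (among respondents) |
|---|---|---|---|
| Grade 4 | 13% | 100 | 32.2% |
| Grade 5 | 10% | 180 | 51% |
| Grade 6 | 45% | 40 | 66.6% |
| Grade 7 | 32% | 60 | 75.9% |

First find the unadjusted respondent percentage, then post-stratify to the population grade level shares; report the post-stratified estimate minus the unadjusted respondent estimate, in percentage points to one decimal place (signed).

+11.9 percentage points

Naive respondent-only estimate (weights = respondent counts):
  (100/380)×32.2 + (180/380)×51 + (40/380)×66.6 + (60/380)×75.9 = 51.6263%
Post-stratified estimate weights by population shares:
  0.13×32.2 + 0.1×51 + 0.45×66.6 + 0.32×75.9 = 63.544%
Difference = 63.544 − 51.6263 = 11.9177 pp.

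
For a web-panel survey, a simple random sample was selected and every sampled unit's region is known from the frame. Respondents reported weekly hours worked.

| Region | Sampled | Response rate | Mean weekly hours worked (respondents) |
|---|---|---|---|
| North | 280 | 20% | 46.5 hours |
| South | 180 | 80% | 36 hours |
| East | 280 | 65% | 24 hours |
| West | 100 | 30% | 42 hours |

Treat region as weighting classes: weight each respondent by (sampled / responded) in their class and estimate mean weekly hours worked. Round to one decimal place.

With weight = n_sampled/n_responded per class, the weighted class total is n_sampled:
  North: 280 × 46.5 = 13,020
  South: 180 × 36 = 6480
  East: 280 × 24 = 6720
  West: 100 × 42 = 4200
Adjusted estimate = 30,420 / 840 = 36.2143 → 36.2.

36.2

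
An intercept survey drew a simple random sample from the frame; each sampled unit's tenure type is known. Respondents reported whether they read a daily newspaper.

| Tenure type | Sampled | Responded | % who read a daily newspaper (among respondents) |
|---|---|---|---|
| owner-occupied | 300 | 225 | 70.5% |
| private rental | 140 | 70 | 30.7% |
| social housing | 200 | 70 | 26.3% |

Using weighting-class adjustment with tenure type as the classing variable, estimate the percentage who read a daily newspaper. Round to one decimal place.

48.0%

Class response rates: owner-occupied 225/300 = 75%, private rental 70/140 = 50%, social housing 70/200 = 35%.
Inverse-response-rate weighting restores each class to its sampled count, so class totals weight by n_sampled:
  owner-occupied: 300 × 70.5 = 21,150
  private rental: 140 × 30.7 = 4298
  social housing: 200 × 26.3 = 5260
Adjusted estimate = 30,708 / 640 = 47.9813 → 48.0%.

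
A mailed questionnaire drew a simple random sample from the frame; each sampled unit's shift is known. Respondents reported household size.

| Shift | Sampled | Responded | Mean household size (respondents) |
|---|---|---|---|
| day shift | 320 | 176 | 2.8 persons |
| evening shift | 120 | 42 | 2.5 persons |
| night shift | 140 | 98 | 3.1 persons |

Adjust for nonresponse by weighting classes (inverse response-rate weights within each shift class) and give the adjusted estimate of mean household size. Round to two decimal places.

Class response rates: day shift 176/320 = 55%, evening shift 42/120 = 35%, night shift 98/140 = 70%.
Weighting each respondent by the inverse class response rate inflates each class back to its sampled size, so the class weight is n_sampled:
  day shift: 320 × 2.8 = 896
  evening shift: 120 × 2.5 = 300
  night shift: 140 × 3.1 = 434
Adjusted estimate = 1630 / 580 = 2.81034 → 2.81.

2.81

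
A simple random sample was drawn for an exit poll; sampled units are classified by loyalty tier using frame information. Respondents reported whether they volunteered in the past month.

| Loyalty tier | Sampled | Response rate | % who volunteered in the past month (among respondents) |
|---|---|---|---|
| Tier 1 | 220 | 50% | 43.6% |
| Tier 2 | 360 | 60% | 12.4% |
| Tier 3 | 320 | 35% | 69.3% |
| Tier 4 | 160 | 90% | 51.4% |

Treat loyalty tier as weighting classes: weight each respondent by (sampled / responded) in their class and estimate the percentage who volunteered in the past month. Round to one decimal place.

41.9%

Inverse-response-rate weighting restores each class to its sampled count, so class totals weight by n_sampled:
  Tier 1: 220 × 43.6 = 9592
  Tier 2: 360 × 12.4 = 4464
  Tier 3: 320 × 69.3 = 22,176
  Tier 4: 160 × 51.4 = 8224
Adjusted estimate = 44,456 / 1,060 = 41.9396 → 41.9%.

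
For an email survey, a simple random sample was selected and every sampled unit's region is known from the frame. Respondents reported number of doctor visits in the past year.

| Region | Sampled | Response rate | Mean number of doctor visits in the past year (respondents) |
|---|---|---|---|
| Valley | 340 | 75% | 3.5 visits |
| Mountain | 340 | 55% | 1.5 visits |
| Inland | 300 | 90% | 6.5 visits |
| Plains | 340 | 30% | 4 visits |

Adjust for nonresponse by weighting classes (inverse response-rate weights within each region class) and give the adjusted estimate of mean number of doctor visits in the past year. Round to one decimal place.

Inverse-response-rate weighting restores each class to its sampled count, so class totals weight by n_sampled:
  Valley: 340 × 3.5 = 1190
  Mountain: 340 × 1.5 = 510
  Inland: 300 × 6.5 = 1950
  Plains: 340 × 4 = 1360
Adjusted estimate = 5010 / 1,320 = 3.79546 → 3.8.

3.8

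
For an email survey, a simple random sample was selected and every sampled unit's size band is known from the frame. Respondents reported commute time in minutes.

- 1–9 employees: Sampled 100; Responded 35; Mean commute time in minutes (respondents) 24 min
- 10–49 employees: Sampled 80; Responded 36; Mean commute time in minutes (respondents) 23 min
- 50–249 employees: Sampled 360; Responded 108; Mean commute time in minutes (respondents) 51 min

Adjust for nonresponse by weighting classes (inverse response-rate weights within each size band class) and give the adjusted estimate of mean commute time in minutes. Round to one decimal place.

41.9

Response rates by class: 1–9 employees 35/100 = 35%, 10–49 employees 36/80 = 45%, 50–249 employees 108/360 = 30%.
With weight = n_sampled/n_responded per class, the weighted class total is n_sampled:
  1–9 employees: 100 × 24 = 2400
  10–49 employees: 80 × 23 = 1840
  50–249 employees: 360 × 51 = 18,360
Adjusted estimate = 22,600 / 540 = 41.8519 → 41.9.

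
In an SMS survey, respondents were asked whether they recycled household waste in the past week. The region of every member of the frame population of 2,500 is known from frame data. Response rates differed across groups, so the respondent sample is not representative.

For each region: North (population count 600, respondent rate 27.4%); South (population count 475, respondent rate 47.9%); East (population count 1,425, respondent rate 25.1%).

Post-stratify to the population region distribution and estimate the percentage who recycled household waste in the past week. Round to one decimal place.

30.0%

Each cell contributes population-share × respondent value:
  North: (600/2,500) × 27.4 = 6.576
  South: (475/2,500) × 47.9 = 9.101
  East: (1,425/2,500) × 25.1 = 14.307
Post-stratified estimate = 29.984 → 30.0%.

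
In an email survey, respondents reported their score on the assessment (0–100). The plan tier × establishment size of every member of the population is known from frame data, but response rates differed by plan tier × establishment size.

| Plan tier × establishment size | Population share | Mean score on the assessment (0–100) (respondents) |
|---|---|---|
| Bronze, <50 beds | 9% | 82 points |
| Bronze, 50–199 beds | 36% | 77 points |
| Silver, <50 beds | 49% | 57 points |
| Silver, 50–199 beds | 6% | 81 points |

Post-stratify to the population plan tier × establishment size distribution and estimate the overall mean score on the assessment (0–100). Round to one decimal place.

67.9

Each cell contributes population-share × respondent value:
  Bronze, <50 beds: 0.09 × 82 = 7.38
  Bronze, 50–199 beds: 0.36 × 77 = 27.72
  Silver, <50 beds: 0.49 × 57 = 27.93
  Silver, 50–199 beds: 0.06 × 81 = 4.86
Post-stratified estimate = 67.89 → 67.9.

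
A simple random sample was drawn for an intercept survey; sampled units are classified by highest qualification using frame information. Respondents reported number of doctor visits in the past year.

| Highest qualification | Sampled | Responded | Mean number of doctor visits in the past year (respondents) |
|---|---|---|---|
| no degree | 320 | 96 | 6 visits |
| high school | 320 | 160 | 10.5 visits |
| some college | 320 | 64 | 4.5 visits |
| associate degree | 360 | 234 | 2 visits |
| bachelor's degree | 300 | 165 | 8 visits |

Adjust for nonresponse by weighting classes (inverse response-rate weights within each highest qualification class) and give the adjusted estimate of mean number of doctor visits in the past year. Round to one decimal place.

6.1

Response rates by class: no degree 96/320 = 30%, high school 160/320 = 50%, some college 64/320 = 20%, associate degree 234/360 = 65%, bachelor's degree 165/300 = 55%.
Inverse-response-rate weighting restores each class to its sampled count, so class totals weight by n_sampled:
  no degree: 320 × 6 = 1920
  high school: 320 × 10.5 = 3360
  some college: 320 × 4.5 = 1440
  associate degree: 360 × 2 = 720
  bachelor's degree: 300 × 8 = 2400
Adjusted estimate = 9840 / 1,620 = 6.07407 → 6.1.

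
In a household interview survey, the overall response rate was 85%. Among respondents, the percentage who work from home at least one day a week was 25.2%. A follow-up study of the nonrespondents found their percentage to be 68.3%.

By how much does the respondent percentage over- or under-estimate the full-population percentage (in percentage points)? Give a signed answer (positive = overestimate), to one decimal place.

Nonresponse fraction = 1 − 0.85 = 0.15.
Bias = (nonresponse fraction) × (respondent percentage − nonrespondent percentage)
     = 0.15 × (25.2 − 68.3) = 0.15 × -43.1 = -6.465.

-6.5 percentage points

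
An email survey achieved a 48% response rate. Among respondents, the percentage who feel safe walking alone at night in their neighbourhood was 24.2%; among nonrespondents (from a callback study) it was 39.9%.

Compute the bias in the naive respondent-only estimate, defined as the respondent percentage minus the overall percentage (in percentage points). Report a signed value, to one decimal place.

-8.2 percentage points

Nonresponse fraction = 1 − 0.48 = 0.52.
Bias = (nonresponse fraction) × (respondent percentage − nonrespondent percentage)
     = 0.52 × (24.2 − 39.9) = 0.52 × -15.7 = -8.164.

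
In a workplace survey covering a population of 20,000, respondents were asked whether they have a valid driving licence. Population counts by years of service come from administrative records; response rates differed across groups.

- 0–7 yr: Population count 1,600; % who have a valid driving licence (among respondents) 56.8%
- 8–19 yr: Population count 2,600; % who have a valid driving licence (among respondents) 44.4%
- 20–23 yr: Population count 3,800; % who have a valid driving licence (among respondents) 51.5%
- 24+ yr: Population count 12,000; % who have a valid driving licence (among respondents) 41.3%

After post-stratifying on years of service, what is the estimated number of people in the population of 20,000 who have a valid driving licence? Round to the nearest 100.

9,000

Each cell contributes its population count × the respondent rate:
  0–7 yr: 1,600 × 56.8% = 908.8
  8–19 yr: 2,600 × 44.4% = 1154.4
  20–23 yr: 3,800 × 51.5% = 1957
  24+ yr: 12,000 × 41.3% = 4956
Estimated total = 8976.2 → 9,000.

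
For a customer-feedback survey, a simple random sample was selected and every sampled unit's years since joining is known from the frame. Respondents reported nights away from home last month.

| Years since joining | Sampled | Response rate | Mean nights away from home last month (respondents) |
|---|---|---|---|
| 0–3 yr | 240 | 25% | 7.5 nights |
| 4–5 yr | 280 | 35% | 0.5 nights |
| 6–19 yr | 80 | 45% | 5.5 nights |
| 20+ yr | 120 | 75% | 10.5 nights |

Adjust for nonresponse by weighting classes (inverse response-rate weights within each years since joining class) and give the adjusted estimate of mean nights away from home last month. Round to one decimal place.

Each respondent's weight = sampled/responded in their class; summing within a class gives n_sampled, so:
  0–3 yr: 240 × 7.5 = 1800
  4–5 yr: 280 × 0.5 = 140
  6–19 yr: 80 × 5.5 = 440
  20+ yr: 120 × 10.5 = 1260
Adjusted estimate = 3640 / 720 = 5.05556 → 5.1.

5.1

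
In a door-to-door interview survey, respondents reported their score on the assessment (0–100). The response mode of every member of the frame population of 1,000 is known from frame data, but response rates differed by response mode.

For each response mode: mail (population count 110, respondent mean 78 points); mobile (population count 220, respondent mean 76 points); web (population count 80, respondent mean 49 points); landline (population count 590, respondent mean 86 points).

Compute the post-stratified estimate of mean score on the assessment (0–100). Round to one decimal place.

80.0

Weight each group's respondent value by its population share:
  mail: (110/1,000) × 78 = 8.58
  mobile: (220/1,000) × 76 = 16.72
  web: (80/1,000) × 49 = 3.92
  landline: (590/1,000) × 86 = 50.74
Post-stratified estimate = 79.96 → 80.0.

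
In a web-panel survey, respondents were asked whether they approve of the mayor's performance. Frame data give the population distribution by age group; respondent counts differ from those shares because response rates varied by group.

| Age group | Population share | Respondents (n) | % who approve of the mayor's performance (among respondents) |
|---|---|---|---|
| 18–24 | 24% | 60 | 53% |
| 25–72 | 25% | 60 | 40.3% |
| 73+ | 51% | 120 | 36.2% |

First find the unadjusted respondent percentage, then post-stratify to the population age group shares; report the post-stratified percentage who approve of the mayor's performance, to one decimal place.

41.3%

Naive respondent-only estimate (weights = respondent counts):
  (60/240)×53 + (60/240)×40.3 + (120/240)×36.2 = 41.425%
Reweighting by population age group shares:
  0.24×53 + 0.25×40.3 + 0.51×36.2 = 41.257%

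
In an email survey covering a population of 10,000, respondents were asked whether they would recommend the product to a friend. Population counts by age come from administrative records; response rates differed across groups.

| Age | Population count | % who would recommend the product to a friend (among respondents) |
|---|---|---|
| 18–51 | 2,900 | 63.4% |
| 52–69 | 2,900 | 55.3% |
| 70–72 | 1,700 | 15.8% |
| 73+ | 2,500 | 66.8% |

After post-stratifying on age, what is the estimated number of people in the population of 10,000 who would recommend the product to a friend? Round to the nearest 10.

Estimated count per cell = population count × respondent percentage:
  18–51: 2,900 × 63.4% = 1838.6
  52–69: 2,900 × 55.3% = 1603.7
  70–72: 1,700 × 15.8% = 268.6
  73+: 2,500 × 66.8% = 1670
Estimated total = 5380.9 → 5,380.

5,380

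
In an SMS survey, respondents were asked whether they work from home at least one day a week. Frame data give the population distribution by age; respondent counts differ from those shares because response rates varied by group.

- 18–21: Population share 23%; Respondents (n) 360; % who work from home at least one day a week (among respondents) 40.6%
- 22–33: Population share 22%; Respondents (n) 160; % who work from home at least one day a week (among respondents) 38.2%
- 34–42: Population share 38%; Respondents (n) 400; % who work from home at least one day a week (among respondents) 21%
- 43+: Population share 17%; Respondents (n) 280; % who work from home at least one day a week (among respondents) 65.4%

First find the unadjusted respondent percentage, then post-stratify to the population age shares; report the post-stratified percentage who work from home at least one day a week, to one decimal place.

Without adjustment, the pooled respondent share is:
  (360/1200)×40.6 + (160/1200)×38.2 + (400/1200)×21 + (280/1200)×65.4 = 39.5333%
Post-stratifying to population shares instead:
  0.23×40.6 + 0.22×38.2 + 0.38×21 + 0.17×65.4 = 36.84%

36.8%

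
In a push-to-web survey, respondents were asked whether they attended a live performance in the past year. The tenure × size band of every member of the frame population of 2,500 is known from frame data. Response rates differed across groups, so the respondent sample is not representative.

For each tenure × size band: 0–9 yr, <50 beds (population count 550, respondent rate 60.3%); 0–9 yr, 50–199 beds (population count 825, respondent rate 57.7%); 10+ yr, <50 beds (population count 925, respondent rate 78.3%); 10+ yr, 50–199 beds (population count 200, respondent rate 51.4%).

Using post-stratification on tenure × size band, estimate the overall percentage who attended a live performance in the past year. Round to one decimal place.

Post-stratification weights by population share, not respondent share:
  0–9 yr, <50 beds: (550/2,500) × 60.3 = 13.266
  0–9 yr, 50–199 beds: (825/2,500) × 57.7 = 19.041
  10+ yr, <50 beds: (925/2,500) × 78.3 = 28.971
  10+ yr, 50–199 beds: (200/2,500) × 51.4 = 4.112
Post-stratified estimate = 65.39 → 65.4%.

65.4%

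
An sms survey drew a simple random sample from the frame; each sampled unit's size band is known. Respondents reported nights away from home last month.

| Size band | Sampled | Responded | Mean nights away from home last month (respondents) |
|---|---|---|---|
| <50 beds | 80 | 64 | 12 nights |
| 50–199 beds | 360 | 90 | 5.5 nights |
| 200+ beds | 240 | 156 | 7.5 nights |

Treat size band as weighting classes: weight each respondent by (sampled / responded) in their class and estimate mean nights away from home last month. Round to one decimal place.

Response rates by class: <50 beds 64/80 = 80%, 50–199 beds 90/360 = 25%, 200+ beds 156/240 = 65%.
Inverse-response-rate weighting restores each class to its sampled count, so class totals weight by n_sampled:
  <50 beds: 80 × 12 = 960
  50–199 beds: 360 × 5.5 = 1980
  200+ beds: 240 × 7.5 = 1800
Adjusted estimate = 4740 / 680 = 6.97059 → 7.0.

7.0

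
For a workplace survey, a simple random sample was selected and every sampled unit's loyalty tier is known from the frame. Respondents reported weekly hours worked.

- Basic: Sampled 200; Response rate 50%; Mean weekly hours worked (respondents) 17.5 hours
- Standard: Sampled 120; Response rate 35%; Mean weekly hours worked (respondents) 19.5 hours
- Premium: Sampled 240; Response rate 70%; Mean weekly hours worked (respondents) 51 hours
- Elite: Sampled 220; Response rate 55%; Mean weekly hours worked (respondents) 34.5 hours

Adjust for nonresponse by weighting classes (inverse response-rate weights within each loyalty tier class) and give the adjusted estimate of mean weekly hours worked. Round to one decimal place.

32.9

Weighting each respondent by the inverse class response rate inflates each class back to its sampled size, so the class weight is n_sampled:
  Basic: 200 × 17.5 = 3500
  Standard: 120 × 19.5 = 2340
  Premium: 240 × 51 = 12,240
  Elite: 220 × 34.5 = 7590
Adjusted estimate = 25,670 / 780 = 32.9103 → 32.9.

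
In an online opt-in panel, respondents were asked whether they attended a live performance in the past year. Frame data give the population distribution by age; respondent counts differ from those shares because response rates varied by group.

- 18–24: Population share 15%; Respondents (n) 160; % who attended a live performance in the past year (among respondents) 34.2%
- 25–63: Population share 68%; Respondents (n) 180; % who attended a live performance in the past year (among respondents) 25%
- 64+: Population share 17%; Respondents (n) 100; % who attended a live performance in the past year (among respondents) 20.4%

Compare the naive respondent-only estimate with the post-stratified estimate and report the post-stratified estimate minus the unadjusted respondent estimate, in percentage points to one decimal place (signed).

-1.7 percentage points

Unadjusted (pooled respondent) estimate weights by respondent counts:
  (160/440)×34.2 + (180/440)×25 + (100/440)×20.4 = 27.3%
Post-stratified estimate weights by population shares:
  0.15×34.2 + 0.68×25 + 0.17×20.4 = 25.598%
Difference = 25.598 − 27.3 = -1.702 pp.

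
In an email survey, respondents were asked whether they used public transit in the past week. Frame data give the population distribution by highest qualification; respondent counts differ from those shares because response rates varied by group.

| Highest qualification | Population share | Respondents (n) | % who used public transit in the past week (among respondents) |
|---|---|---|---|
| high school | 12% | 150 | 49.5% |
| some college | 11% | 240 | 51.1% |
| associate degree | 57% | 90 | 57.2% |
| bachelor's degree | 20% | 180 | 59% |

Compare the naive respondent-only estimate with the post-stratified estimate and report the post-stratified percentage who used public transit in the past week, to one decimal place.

56.0%

Without adjustment, the pooled respondent share is:
  (150/660)×49.5 + (240/660)×51.1 + (90/660)×57.2 + (180/660)×59 = 53.7227%
Post-stratifying to population shares instead:
  0.12×49.5 + 0.11×51.1 + 0.57×57.2 + 0.2×59 = 55.965%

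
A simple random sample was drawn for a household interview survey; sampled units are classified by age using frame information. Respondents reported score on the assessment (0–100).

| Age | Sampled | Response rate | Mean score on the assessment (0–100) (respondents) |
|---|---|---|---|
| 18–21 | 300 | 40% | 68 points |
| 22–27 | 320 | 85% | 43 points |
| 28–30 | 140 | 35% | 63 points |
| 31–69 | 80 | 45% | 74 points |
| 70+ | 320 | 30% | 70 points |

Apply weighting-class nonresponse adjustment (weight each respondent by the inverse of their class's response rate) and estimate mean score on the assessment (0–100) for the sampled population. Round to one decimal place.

With weight = n_sampled/n_responded per class, the weighted class total is n_sampled:
  18–21: 300 × 68 = 20,400
  22–27: 320 × 43 = 13,760
  28–30: 140 × 63 = 8820
  31–69: 80 × 74 = 5920
  70+: 320 × 70 = 22,400
Adjusted estimate = 71,300 / 1,160 = 61.4655 → 61.5.

61.5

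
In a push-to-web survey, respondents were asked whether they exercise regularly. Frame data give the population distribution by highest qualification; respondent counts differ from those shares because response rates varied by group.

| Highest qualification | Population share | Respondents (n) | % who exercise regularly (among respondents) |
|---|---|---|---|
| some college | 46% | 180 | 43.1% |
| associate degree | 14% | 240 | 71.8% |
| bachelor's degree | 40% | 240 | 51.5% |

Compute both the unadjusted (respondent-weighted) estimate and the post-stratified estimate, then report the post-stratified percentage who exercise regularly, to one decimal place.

50.5%

Unadjusted (pooled respondent) estimate weights by respondent counts:
  (180/660)×43.1 + (240/660)×71.8 + (240/660)×51.5 = 56.5909%
Reweighting by population highest qualification shares:
  0.46×43.1 + 0.14×71.8 + 0.4×51.5 = 50.478%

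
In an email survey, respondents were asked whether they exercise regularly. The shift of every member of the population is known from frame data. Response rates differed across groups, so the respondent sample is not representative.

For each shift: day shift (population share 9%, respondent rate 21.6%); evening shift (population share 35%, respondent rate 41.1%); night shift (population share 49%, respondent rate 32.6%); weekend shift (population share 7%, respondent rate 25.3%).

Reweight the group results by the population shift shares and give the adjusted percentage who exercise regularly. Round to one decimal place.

34.1%

Post-stratification weights by population share, not respondent share:
  day shift: 0.09 × 21.6 = 1.944
  evening shift: 0.35 × 41.1 = 14.385
  night shift: 0.49 × 32.6 = 15.974
  weekend shift: 0.07 × 25.3 = 1.771
Post-stratified estimate = 34.074 → 34.1%.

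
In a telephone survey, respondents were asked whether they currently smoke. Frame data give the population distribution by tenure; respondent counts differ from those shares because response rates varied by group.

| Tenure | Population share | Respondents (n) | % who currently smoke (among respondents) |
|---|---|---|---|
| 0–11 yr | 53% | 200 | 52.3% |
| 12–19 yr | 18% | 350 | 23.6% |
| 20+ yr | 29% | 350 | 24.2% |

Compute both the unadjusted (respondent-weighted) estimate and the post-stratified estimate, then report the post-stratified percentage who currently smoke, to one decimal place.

Without adjustment, the pooled respondent share is:
  (200/900)×52.3 + (350/900)×23.6 + (350/900)×24.2 = 30.2111%
Reweighting by population tenure shares:
  0.53×52.3 + 0.18×23.6 + 0.29×24.2 = 38.985%

39.0%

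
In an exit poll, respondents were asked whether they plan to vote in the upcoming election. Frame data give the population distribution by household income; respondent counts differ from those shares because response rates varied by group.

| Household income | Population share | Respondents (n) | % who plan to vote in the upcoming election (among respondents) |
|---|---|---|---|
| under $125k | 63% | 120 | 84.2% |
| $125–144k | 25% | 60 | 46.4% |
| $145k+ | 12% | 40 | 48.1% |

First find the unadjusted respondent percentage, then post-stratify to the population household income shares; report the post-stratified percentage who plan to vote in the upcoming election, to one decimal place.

Without adjustment, the pooled respondent share is:
  (120/220)×84.2 + (60/220)×46.4 + (40/220)×48.1 = 67.3273%
Reweighting by population household income shares:
  0.63×84.2 + 0.25×46.4 + 0.12×48.1 = 70.418%

70.4%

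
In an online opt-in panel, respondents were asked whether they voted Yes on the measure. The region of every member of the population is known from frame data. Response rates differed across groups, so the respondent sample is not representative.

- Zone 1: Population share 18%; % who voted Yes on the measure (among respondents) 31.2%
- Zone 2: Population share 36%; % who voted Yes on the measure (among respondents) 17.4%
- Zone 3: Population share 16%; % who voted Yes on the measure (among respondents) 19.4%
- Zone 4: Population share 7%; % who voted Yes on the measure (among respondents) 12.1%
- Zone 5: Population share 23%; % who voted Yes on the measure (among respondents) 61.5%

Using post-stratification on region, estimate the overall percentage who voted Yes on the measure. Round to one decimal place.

30.0%

Weight each group's respondent value by its population share:
  Zone 1: 0.18 × 31.2 = 5.616
  Zone 2: 0.36 × 17.4 = 6.264
  Zone 3: 0.16 × 19.4 = 3.104
  Zone 4: 0.07 × 12.1 = 0.847
  Zone 5: 0.23 × 61.5 = 14.145
Post-stratified estimate = 29.976 → 30.0%.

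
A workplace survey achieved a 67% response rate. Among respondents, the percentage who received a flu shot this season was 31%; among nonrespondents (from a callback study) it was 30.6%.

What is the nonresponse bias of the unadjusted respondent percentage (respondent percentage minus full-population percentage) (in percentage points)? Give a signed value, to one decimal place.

Nonresponse fraction = 1 − 0.67 = 0.33.
Bias = (nonresponse fraction) × (respondent percentage − nonrespondent percentage)
     = 0.33 × (31 − 30.6) = 0.33 × 0.4 = 0.132.

+0.1 percentage points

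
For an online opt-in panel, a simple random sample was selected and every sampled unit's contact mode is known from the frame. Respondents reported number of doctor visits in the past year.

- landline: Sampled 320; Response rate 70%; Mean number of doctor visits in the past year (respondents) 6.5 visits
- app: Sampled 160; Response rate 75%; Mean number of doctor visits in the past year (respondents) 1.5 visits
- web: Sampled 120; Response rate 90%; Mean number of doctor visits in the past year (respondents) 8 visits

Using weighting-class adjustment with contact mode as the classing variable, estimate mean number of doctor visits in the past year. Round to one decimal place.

With weight = n_sampled/n_responded per class, the weighted class total is n_sampled:
  landline: 320 × 6.5 = 2080
  app: 160 × 1.5 = 240
  web: 120 × 8 = 960
Adjusted estimate = 3280 / 600 = 5.46667 → 5.5.

5.5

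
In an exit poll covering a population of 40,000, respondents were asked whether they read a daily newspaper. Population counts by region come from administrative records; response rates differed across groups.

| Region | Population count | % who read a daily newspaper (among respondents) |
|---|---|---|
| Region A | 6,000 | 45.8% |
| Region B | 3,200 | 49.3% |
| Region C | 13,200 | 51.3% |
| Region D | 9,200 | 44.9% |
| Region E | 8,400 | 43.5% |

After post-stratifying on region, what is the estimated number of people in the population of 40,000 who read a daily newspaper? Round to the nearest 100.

18,900

Estimated count per cell = population count × respondent percentage:
  Region A: 6,000 × 45.8% = 2748
  Region B: 3,200 × 49.3% = 1577.6
  Region C: 13,200 × 51.3% = 6771.6
  Region D: 9,200 × 44.9% = 4130.8
  Region E: 8,400 × 43.5% = 3654
Estimated total = 18,882 → 18,900.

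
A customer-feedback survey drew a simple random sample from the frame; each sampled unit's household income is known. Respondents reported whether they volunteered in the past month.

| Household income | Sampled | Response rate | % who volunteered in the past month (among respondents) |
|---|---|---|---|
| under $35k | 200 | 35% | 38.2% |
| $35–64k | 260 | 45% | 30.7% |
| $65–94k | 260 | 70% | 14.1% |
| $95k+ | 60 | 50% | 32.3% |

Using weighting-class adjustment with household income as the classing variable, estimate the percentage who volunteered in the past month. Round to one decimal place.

27.2%

Inverse-response-rate weighting restores each class to its sampled count, so class totals weight by n_sampled:
  under $35k: 200 × 38.2 = 7640
  $35–64k: 260 × 30.7 = 7982
  $65–94k: 260 × 14.1 = 3666
  $95k+: 60 × 32.3 = 1938
Adjusted estimate = 21,226 / 780 = 27.2128 → 27.2%.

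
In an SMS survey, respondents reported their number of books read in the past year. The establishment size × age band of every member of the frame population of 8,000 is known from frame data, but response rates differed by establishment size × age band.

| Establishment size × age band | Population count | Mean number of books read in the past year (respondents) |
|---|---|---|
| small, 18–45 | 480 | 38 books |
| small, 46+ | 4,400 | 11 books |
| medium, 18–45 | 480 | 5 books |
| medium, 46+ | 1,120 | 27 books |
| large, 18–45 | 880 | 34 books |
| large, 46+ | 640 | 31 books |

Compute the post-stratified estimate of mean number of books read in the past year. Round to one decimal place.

Each cell contributes population-share × respondent value:
  small, 18–45: (480/8,000) × 38 = 2.28
  small, 46+: (4,400/8,000) × 11 = 6.05
  medium, 18–45: (480/8,000) × 5 = 0.3
  medium, 46+: (1,120/8,000) × 27 = 3.78
  large, 18–45: (880/8,000) × 34 = 3.74
  large, 46+: (640/8,000) × 31 = 2.48
Post-stratified estimate = 18.63 → 18.6.

18.6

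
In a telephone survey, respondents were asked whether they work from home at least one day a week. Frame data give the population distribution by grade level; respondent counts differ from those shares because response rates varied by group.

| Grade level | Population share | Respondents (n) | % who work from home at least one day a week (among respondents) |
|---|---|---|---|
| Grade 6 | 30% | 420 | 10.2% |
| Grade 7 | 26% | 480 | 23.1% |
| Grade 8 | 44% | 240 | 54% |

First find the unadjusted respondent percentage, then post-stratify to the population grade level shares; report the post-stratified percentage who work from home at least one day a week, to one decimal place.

32.8%

Without adjustment, the pooled respondent share is:
  (420/1140)×10.2 + (480/1140)×23.1 + (240/1140)×54 = 24.8526%
Reweighting by population grade level shares:
  0.3×10.2 + 0.26×23.1 + 0.44×54 = 32.826%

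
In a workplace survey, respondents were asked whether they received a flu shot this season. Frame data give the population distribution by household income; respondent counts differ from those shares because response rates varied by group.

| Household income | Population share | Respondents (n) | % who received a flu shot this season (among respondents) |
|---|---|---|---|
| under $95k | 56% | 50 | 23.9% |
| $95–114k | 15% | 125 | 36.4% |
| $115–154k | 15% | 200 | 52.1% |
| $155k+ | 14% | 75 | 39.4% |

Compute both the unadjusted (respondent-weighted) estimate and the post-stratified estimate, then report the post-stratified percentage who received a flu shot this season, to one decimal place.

Without adjustment, the pooled respondent share is:
  (50/450)×23.9 + (125/450)×36.4 + (200/450)×52.1 + (75/450)×39.4 = 42.4889%
Reweighting by population household income shares:
  0.56×23.9 + 0.15×36.4 + 0.15×52.1 + 0.14×39.4 = 32.175%

32.2%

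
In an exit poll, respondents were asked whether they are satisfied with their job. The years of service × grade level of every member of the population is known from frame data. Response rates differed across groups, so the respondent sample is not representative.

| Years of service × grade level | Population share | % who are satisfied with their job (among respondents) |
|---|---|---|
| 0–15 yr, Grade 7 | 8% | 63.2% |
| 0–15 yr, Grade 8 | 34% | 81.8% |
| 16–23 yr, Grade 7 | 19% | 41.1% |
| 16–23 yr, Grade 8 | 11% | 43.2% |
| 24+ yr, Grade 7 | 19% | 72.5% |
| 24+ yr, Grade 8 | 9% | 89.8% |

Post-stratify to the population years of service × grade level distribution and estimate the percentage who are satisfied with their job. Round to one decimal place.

67.3%

Reweight to the known years of service × grade level distribution:
  0–15 yr, Grade 7: 0.08 × 63.2 = 5.056
  0–15 yr, Grade 8: 0.34 × 81.8 = 27.812
  16–23 yr, Grade 7: 0.19 × 41.1 = 7.809
  16–23 yr, Grade 8: 0.11 × 43.2 = 4.752
  24+ yr, Grade 7: 0.19 × 72.5 = 13.775
  24+ yr, Grade 8: 0.09 × 89.8 = 8.082
Post-stratified estimate = 67.286 → 67.3%.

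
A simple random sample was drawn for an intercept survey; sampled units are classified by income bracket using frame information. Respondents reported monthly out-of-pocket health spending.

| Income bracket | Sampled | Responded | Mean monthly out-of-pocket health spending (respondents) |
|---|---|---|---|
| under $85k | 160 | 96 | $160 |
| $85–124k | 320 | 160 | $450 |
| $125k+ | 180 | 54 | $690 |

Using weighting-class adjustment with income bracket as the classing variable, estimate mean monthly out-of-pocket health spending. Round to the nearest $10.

Response rates by class: under $85k 96/160 = 60%, $85–124k 160/320 = 50%, $125k+ 54/180 = 30%.
Weighting each respondent by the inverse class response rate inflates each class back to its sampled size, so the class weight is n_sampled:
  under $85k: 160 × 160 = 25,600
  $85–124k: 320 × 450 = 144,000
  $125k+: 180 × 690 = 124,200
Adjusted estimate = 293,800 / 660 = 445.152 → $450.

$450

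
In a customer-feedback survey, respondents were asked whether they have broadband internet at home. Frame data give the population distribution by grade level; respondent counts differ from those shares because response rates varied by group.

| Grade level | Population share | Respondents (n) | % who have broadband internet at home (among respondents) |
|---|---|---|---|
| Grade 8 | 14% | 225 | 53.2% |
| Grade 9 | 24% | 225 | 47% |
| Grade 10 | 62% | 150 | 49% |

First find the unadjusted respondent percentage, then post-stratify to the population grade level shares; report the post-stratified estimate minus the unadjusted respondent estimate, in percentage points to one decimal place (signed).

Naive respondent-only estimate (weights = respondent counts):
  (225/600)×53.2 + (225/600)×47 + (150/600)×49 = 49.825%
Post-stratifying to population shares instead:
  0.14×53.2 + 0.24×47 + 0.62×49 = 49.108%
Difference = 49.108 − 49.825 = -0.717 pp.

-0.7 percentage points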